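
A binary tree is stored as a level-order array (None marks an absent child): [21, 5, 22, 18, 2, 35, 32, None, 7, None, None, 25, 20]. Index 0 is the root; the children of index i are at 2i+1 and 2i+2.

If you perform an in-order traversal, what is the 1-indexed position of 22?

In-order visits the left subtree, then the node, then the right subtree.
At 21: go left to 5.
  At 5: go left to 18.
    At 18: no left child.
    Visit 18.
    At 18: go right to 7.
      7 is a leaf — visit 7.
  Visit 5.
  At 5: go right to 2.
    2 is a leaf — visit 2.
Visit 21.
At 21: go right to 22.
  At 22: go left to 35.
    At 35: go left to 25.
      25 is a leaf — visit 25.
    Visit 35.
    At 35: go right to 20.
      20 is a leaf — visit 20.
  Visit 22.
  At 22: go right to 32.
    32 is a leaf — visit 32.
Full in-order sequence: 18, 7, 5, 2, 21, 25, 35, 20, 22, 32.

9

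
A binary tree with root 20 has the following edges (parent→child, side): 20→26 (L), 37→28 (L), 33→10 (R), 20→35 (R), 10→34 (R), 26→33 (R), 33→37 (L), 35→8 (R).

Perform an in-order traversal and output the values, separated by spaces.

In-order visits the left subtree, then the node, then the right subtree.
At 20: go left to 26.
  At 26: no left child.
  Visit 26.
  At 26: go right to 33.
    At 33: go left to 37.
      At 37: go left to 28.
        28 is a leaf — visit 28.
      Visit 37.
      At 37: no right child.
    Visit 33.
    At 33: go right to 10.
      At 10: no left child.
      Visit 10.
      At 10: go right to 34.
        34 is a leaf — visit 34.
Visit 20.
At 20: go right to 35.
  At 35: no left child.
  Visit 35.
  At 35: go right to 8.
    8 is a leaf — visit 8.

26 28 37 33 10 34 20 35 8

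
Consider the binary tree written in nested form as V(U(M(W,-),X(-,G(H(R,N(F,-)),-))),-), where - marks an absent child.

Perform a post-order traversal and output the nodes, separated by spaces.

W M R F N H G X U V

Post-order visits the left subtree, then the right subtree, then the node.
At V: go left to U.
  At U: go left to M.
    At M: go left to W.
      W is a leaf — visit W.
    At M: no right child.
    Visit M.
  At U: go right to X.
    At X: no left child.
    At X: go right to G.
      At G: go left to H.
        At H: go left to R.
          R is a leaf — visit R.
        At H: go right to N.
          At N: go left to F.
            F is a leaf — visit F.
          At N: no right child.
          Visit N.
        Visit H.
      At G: no right child.
      Visit G.
    Visit X.
  Visit U.
At V: no right child.
Visit V.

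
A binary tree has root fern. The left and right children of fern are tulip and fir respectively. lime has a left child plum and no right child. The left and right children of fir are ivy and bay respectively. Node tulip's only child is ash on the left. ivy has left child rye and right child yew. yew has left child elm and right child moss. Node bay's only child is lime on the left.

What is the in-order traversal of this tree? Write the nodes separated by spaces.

In-order visits the left subtree, then the node, then the right subtree.
At fern: go left to tulip.
  At tulip: go left to ash.
    ash is a leaf — visit ash.
  Visit tulip.
  At tulip: no right child.
Visit fern.
At fern: go right to fir.
  At fir: go left to ivy.
    At ivy: go left to rye.
      rye is a leaf — visit rye.
    Visit ivy.
    At ivy: go right to yew.
      At yew: go left to elm.
        elm is a leaf — visit elm.
      Visit yew.
      At yew: go right to moss.
        moss is a leaf — visit moss.
  Visit fir.
  At fir: go right to bay.
    At bay: go left to lime.
      At lime: go left to plum.
        plum is a leaf — visit plum.
      Visit lime.
      At lime: no right child.
    Visit bay.
    At bay: no right child.

ash tulip fern rye ivy elm yew moss fir plum lime bay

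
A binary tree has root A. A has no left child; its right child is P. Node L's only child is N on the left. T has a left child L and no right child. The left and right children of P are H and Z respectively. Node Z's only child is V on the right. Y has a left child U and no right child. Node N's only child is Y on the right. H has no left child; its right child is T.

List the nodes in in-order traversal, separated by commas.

A, H, N, U, Y, L, T, P, Z, V

In-order visits the left subtree, then the node, then the right subtree.
At A: no left child.
Visit A.
At A: go right to P.
  At P: go left to H.
    At H: no left child.
    Visit H.
    At H: go right to T.
      At T: go left to L.
        At L: go left to N.
          At N: no left child.
          Visit N.
          At N: go right to Y.
            At Y: go left to U.
              U is a leaf — visit U.
            Visit Y.
            At Y: no right child.
        Visit L.
        At L: no right child.
      Visit T.
      At T: no right child.
  Visit P.
  At P: go right to Z.
    At Z: no left child.
    Visit Z.
    At Z: go right to V.
      V is a leaf — visit V.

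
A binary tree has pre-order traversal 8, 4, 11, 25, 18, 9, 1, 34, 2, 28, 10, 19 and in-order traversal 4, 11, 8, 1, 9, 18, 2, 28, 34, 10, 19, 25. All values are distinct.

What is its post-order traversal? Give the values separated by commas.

The first element of pre-order is the root; it splits in-order into left and right subtrees.
Root 8: left subtree has 2 nodes {4, 11}, right has 9 {1, 9, 18, 2, 28, 34, 10, 19, 25}.
  Root 4: left subtree has 0 nodes { }, right has 1 {11}.
  Root 25: left subtree has 8 nodes {1, 9, 18, 2, 28, 34, 10, 19}, right has 0 { }.
    Root 18: left subtree has 2 nodes {1, 9}, right has 5 {2, 28, 34, 10, 19}.
      Root 9: left subtree has 1 node {1}, right has 0 { }.
      Root 34: left subtree has 2 nodes {2, 28}, right has 2 {10, 19}.
        Root 2: left subtree has 0 nodes { }, right has 1 {28}.
        Root 10: left subtree has 0 nodes { }, right has 1 {19}.

11, 4, 1, 9, 28, 2, 19, 10, 34, 18, 25, 8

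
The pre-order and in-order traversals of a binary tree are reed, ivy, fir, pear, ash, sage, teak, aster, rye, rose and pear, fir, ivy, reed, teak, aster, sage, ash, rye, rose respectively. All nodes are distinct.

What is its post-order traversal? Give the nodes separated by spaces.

pear fir ivy aster teak sage rose rye ash reed

The first element of pre-order is the root; it splits in-order into left and right subtrees.
Root reed: left subtree has 3 nodes {pear, fir, ivy}, right has 6 {teak, aster, sage, ash, rye, rose}.
  Root ivy: left subtree has 2 nodes {pear, fir}, right has 0 { }.
    Root fir: left subtree has 1 node {pear}, right has 0 { }.
  Root ash: left subtree has 3 nodes {teak, aster, sage}, right has 2 {rye, rose}.
    Root sage: left subtree has 2 nodes {teak, aster}, right has 0 { }.
      Root teak: left subtree has 0 nodes { }, right has 1 {aster}.
    Root rye: left subtree has 0 nodes { }, right has 1 {rose}.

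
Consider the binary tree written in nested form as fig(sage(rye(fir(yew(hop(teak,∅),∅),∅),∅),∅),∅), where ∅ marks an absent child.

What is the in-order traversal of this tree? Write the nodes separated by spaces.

teak hop yew fir rye sage fig

In-order visits the left subtree, then the node, then the right subtree.
At fig: go left to sage.
  At sage: go left to rye.
    At rye: go left to fir.
      At fir: go left to yew.
        At yew: go left to hop.
          At hop: go left to teak.
            teak is a leaf — visit teak.
          Visit hop.
          At hop: no right child.
        Visit yew.
        At yew: no right child.
      Visit fir.
      At fir: no right child.
    Visit rye.
    At rye: no right child.
  Visit sage.
  At sage: no right child.
Visit fig.
At fig: no right child.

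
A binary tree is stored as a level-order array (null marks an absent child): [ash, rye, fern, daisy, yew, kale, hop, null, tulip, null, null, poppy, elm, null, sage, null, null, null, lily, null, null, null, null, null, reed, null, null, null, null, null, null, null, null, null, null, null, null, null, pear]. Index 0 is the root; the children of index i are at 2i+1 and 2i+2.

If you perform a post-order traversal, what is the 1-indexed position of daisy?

4

Post-order visits the left subtree, then the right subtree, then the node.
At ash: go left to rye.
  At rye: go left to daisy.
    At daisy: no left child.
    At daisy: go right to tulip.
      At tulip: no left child.
      At tulip: go right to lily.
        At lily: no left child.
        At lily: go right to pear.
          pear is a leaf — visit pear.
        Visit lily.
      Visit tulip.
    Visit daisy.
  At rye: go right to yew.
    yew is a leaf — visit yew.
  Visit rye.
At ash: go right to fern.
  At fern: go left to kale.
    At kale: go left to poppy.
      At poppy: no left child.
      At poppy: go right to reed.
        reed is a leaf — visit reed.
      Visit poppy.
    At kale: go right to elm.
      elm is a leaf — visit elm.
    Visit kale.
  At fern: go right to hop.
    At hop: no left child.
    At hop: go right to sage.
      sage is a leaf — visit sage.
    Visit hop.
  Visit fern.
Visit ash.
Full post-order sequence: pear, lily, tulip, daisy, yew, rye, reed, poppy, elm, kale, sage, hop, fern, ash.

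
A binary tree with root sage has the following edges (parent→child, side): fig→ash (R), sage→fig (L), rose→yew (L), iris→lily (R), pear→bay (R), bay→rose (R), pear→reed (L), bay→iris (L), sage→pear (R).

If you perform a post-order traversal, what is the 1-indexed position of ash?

Post-order visits the left subtree, then the right subtree, then the node.
At sage: go left to fig.
  At fig: no left child.
  At fig: go right to ash.
    ash is a leaf — visit ash.
  Visit fig.
At sage: go right to pear.
  At pear: go left to reed.
    reed is a leaf — visit reed.
  At pear: go right to bay.
    At bay: go left to iris.
      At iris: no left child.
      At iris: go right to lily.
        lily is a leaf — visit lily.
      Visit iris.
    At bay: go right to rose.
      At rose: go left to yew.
        yew is a leaf — visit yew.
      At rose: no right child.
      Visit rose.
    Visit bay.
  Visit pear.
Visit sage.
Full post-order sequence: ash, fig, reed, lily, iris, yew, rose, bay, pear, sage.

1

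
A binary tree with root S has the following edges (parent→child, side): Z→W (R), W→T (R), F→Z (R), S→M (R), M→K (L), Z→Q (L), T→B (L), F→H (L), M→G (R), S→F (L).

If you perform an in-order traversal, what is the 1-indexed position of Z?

4

In-order visits the left subtree, then the node, then the right subtree.
At S: go left to F.
  At F: go left to H.
    H is a leaf — visit H.
  Visit F.
  At F: go right to Z.
    At Z: go left to Q.
      Q is a leaf — visit Q.
    Visit Z.
    At Z: go right to W.
      At W: no left child.
      Visit W.
      At W: go right to T.
        At T: go left to B.
          B is a leaf — visit B.
        Visit T.
        At T: no right child.
Visit S.
At S: go right to M.
  At M: go left to K.
    K is a leaf — visit K.
  Visit M.
  At M: go right to G.
    G is a leaf — visit G.
Full in-order sequence: H, F, Q, Z, W, B, T, S, K, M, G.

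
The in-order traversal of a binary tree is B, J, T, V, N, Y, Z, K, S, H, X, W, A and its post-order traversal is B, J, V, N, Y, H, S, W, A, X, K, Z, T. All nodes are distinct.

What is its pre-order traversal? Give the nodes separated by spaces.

T J B Z Y N V K X S H A W

The last element of post-order is the root; it splits in-order into left and right subtrees.
Root T: left subtree has 2 nodes {B, J}, right has 10 {V, N, Y, Z, K, S, H, X, W, A}.
  Root J: left subtree has 1 node {B}, right has 0 { }.
  Root Z: left subtree has 3 nodes {V, N, Y}, right has 6 {K, S, H, X, W, A}.
    Root Y: left subtree has 2 nodes {V, N}, right has 0 { }.
      Root N: left subtree has 1 node {V}, right has 0 { }.
    Root K: left subtree has 0 nodes { }, right has 5 {S, H, X, W, A}.
      Root X: left subtree has 2 nodes {S, H}, right has 2 {W, A}.
        Root S: left subtree has 0 nodes { }, right has 1 {H}.
        Root A: left subtree has 1 node {W}, right has 0 { }.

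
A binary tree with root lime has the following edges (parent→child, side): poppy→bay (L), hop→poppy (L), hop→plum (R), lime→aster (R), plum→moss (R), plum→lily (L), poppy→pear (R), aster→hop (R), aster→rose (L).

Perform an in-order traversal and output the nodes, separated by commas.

lime, rose, aster, bay, poppy, pear, hop, lily, plum, moss

In-order visits the left subtree, then the node, then the right subtree.
At lime: no left child.
Visit lime.
At lime: go right to aster.
  At aster: go left to rose.
    rose is a leaf — visit rose.
  Visit aster.
  At aster: go right to hop.
    At hop: go left to poppy.
      At poppy: go left to bay.
        bay is a leaf — visit bay.
      Visit poppy.
      At poppy: go right to pear.
        pear is a leaf — visit pear.
    Visit hop.
    At hop: go right to plum.
      At plum: go left to lily.
        lily is a leaf — visit lily.
      Visit plum.
      At plum: go right to moss.
        moss is a leaf — visit moss.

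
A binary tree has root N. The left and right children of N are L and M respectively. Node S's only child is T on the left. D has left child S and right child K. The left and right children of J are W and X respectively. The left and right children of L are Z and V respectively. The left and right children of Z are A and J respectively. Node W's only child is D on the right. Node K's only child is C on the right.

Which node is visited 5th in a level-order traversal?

V

Level-order visits nodes level by level from the root, left to right within each level.
Level 0: N
Level 1: L, M
Level 2: Z, V
Level 3: A, J
Level 4: W, X
Level 5: D
Level 6: S, K
Level 7: T, C
Full level-order sequence: N, L, M, Z, V, A, J, W, X, D, S, K, T, C.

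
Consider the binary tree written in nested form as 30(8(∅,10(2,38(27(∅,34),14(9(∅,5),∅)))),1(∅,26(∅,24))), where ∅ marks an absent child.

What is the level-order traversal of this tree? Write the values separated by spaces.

Level-order visits nodes level by level from the root, left to right within each level.
Level 0: 30
Level 1: 8, 1
Level 2: 10, 26
Level 3: 2, 38, 24
Level 4: 27, 14
Level 5: 34, 9
Level 6: 5

30 8 1 10 26 2 38 24 27 14 34 9 5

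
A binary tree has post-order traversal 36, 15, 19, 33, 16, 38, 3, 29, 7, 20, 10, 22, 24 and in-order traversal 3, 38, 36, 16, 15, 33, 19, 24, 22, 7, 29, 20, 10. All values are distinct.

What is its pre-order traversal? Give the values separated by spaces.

24 3 38 16 36 33 15 19 22 10 20 7 29

The last element of post-order is the root; it splits in-order into left and right subtrees.
Root 24: left subtree has 7 nodes {3, 38, 36, 16, 15, 33, 19}, right has 5 {22, 7, 29, 20, 10}.
  Root 3: left subtree has 0 nodes { }, right has 6 {38, 36, 16, 15, 33, 19}.
    Root 38: left subtree has 0 nodes { }, right has 5 {36, 16, 15, 33, 19}.
      Root 16: left subtree has 1 node {36}, right has 3 {15, 33, 19}.
        Root 33: left subtree has 1 node {15}, right has 1 {19}.
  Root 22: left subtree has 0 nodes { }, right has 4 {7, 29, 20, 10}.
    Root 10: left subtree has 3 nodes {7, 29, 20}, right has 0 { }.
      Root 20: left subtree has 2 nodes {7, 29}, right has 0 { }.
        Root 7: left subtree has 0 nodes { }, right has 1 {29}.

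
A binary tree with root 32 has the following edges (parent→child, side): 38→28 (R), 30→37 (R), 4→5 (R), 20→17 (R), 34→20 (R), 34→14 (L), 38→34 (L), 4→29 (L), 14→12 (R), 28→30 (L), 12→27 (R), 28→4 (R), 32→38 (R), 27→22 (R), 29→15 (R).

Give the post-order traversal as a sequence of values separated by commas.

22, 27, 12, 14, 17, 20, 34, 37, 30, 15, 29, 5, 4, 28, 38, 32

Post-order visits the left subtree, then the right subtree, then the node.
At 32: no left child.
At 32: go right to 38.
  At 38: go left to 34.
    At 34: go left to 14.
      At 14: no left child.
      At 14: go right to 12.
        At 12: no left child.
        At 12: go right to 27.
          At 27: no left child.
          At 27: go right to 22.
            22 is a leaf — visit 22.
          Visit 27.
        Visit 12.
      Visit 14.
    At 34: go right to 20.
      At 20: no left child.
      At 20: go right to 17.
        17 is a leaf — visit 17.
      Visit 20.
    Visit 34.
  At 38: go right to 28.
    At 28: go left to 30.
      At 30: no left child.
      At 30: go right to 37.
        37 is a leaf — visit 37.
      Visit 30.
    At 28: go right to 4.
      At 4: go left to 29.
        At 29: no left child.
        At 29: go right to 15.
          15 is a leaf — visit 15.
        Visit 29.
      At 4: go right to 5.
        5 is a leaf — visit 5.
      Visit 4.
    Visit 28.
  Visit 38.
Visit 32.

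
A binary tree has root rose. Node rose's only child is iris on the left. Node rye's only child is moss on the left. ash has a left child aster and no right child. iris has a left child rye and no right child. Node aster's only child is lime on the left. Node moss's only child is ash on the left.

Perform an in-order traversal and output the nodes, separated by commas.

lime, aster, ash, moss, rye, iris, rose

In-order visits the left subtree, then the node, then the right subtree.
At rose: go left to iris.
  At iris: go left to rye.
    At rye: go left to moss.
      At moss: go left to ash.
        At ash: go left to aster.
          At aster: go left to lime.
            lime is a leaf — visit lime.
          Visit aster.
          At aster: no right child.
        Visit ash.
        At ash: no right child.
      Visit moss.
      At moss: no right child.
    Visit rye.
    At rye: no right child.
  Visit iris.
  At iris: no right child.
Visit rose.
At rose: no right child.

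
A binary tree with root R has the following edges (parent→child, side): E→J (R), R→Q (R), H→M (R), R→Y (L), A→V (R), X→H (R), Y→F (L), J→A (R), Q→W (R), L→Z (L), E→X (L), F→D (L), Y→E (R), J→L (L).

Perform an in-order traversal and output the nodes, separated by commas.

D, F, Y, X, H, M, E, Z, L, J, A, V, R, Q, W

In-order visits the left subtree, then the node, then the right subtree.
At R: go left to Y.
  At Y: go left to F.
    At F: go left to D.
      D is a leaf — visit D.
    Visit F.
    At F: no right child.
  Visit Y.
  At Y: go right to E.
    At E: go left to X.
      At X: no left child.
      Visit X.
      At X: go right to H.
        At H: no left child.
        Visit H.
        At H: go right to M.
          M is a leaf — visit M.
    Visit E.
    At E: go right to J.
      At J: go left to L.
        At L: go left to Z.
          Z is a leaf — visit Z.
        Visit L.
        At L: no right child.
      Visit J.
      At J: go right to A.
        At A: no left child.
        Visit A.
        At A: go right to V.
          V is a leaf — visit V.
Visit R.
At R: go right to Q.
  At Q: no left child.
  Visit Q.
  At Q: go right to W.
    W is a leaf — visit W.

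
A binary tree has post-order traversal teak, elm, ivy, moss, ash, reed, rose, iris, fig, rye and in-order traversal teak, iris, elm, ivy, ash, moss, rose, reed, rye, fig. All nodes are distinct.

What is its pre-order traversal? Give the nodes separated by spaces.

The last element of post-order is the root; it splits in-order into left and right subtrees.
Root rye: left subtree has 8 nodes {teak, iris, elm, ivy, ash, moss, rose, reed}, right has 1 {fig}.
  Root iris: left subtree has 1 node {teak}, right has 6 {elm, ivy, ash, moss, rose, reed}.
    Root rose: left subtree has 4 nodes {elm, ivy, ash, moss}, right has 1 {reed}.
      Root ash: left subtree has 2 nodes {elm, ivy}, right has 1 {moss}.
        Root ivy: left subtree has 1 node {elm}, right has 0 { }.

rye iris teak rose ash ivy elm moss reed fig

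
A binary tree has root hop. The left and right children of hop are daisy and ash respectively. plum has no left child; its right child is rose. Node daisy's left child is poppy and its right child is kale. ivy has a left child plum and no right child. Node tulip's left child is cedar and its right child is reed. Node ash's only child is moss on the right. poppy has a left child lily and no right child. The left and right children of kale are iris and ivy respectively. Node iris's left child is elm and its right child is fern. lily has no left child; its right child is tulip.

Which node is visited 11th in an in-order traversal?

plum

In-order visits the left subtree, then the node, then the right subtree.
At hop: go left to daisy.
  At daisy: go left to poppy.
    At poppy: go left to lily.
      At lily: no left child.
      Visit lily.
      At lily: go right to tulip.
        At tulip: go left to cedar.
          cedar is a leaf — visit cedar.
        Visit tulip.
        At tulip: go right to reed.
          reed is a leaf — visit reed.
    Visit poppy.
    At poppy: no right child.
  Visit daisy.
  At daisy: go right to kale.
    At kale: go left to iris.
      At iris: go left to elm.
        elm is a leaf — visit elm.
      Visit iris.
      At iris: go right to fern.
        fern is a leaf — visit fern.
    Visit kale.
    At kale: go right to ivy.
      At ivy: go left to plum.
        At plum: no left child.
        Visit plum.
        At plum: go right to rose.
          rose is a leaf — visit rose.
      Visit ivy.
      At ivy: no right child.
Visit hop.
At hop: go right to ash.
  At ash: no left child.
  Visit ash.
  At ash: go right to moss.
    moss is a leaf — visit moss.
Full in-order sequence: lily, cedar, tulip, reed, poppy, daisy, elm, iris, fern, kale, plum, rose, ivy, hop, ash, moss.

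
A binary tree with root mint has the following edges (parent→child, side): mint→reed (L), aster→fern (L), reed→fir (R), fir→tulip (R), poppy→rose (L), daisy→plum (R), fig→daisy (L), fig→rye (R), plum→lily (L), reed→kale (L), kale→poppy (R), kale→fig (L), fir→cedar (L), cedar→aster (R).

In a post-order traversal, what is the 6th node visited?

rose

Post-order visits the left subtree, then the right subtree, then the node.
At mint: go left to reed.
  At reed: go left to kale.
    At kale: go left to fig.
      At fig: go left to daisy.
        At daisy: no left child.
        At daisy: go right to plum.
          At plum: go left to lily.
            lily is a leaf — visit lily.
          At plum: no right child.
          Visit plum.
        Visit daisy.
      At fig: go right to rye.
        rye is a leaf — visit rye.
      Visit fig.
    At kale: go right to poppy.
      At poppy: go left to rose.
        rose is a leaf — visit rose.
      At poppy: no right child.
      Visit poppy.
    Visit kale.
  At reed: go right to fir.
    At fir: go left to cedar.
      At cedar: no left child.
      At cedar: go right to aster.
        At aster: go left to fern.
          fern is a leaf — visit fern.
        At aster: no right child.
        Visit aster.
      Visit cedar.
    At fir: go right to tulip.
      tulip is a leaf — visit tulip.
    Visit fir.
  Visit reed.
At mint: no right child.
Visit mint.
Full post-order sequence: lily, plum, daisy, rye, fig, rose, poppy, kale, fern, aster, cedar, tulip, fir, reed, mint.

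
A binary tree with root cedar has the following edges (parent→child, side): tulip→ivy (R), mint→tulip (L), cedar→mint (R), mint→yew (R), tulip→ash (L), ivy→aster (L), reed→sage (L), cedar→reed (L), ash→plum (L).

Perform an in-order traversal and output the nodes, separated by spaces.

In-order visits the left subtree, then the node, then the right subtree.
At cedar: go left to reed.
  At reed: go left to sage.
    sage is a leaf — visit sage.
  Visit reed.
  At reed: no right child.
Visit cedar.
At cedar: go right to mint.
  At mint: go left to tulip.
    At tulip: go left to ash.
      At ash: go left to plum.
        plum is a leaf — visit plum.
      Visit ash.
      At ash: no right child.
    Visit tulip.
    At tulip: go right to ivy.
      At ivy: go left to aster.
        aster is a leaf — visit aster.
      Visit ivy.
      At ivy: no right child.
  Visit mint.
  At mint: go right to yew.
    yew is a leaf — visit yew.

sage reed cedar plum ash tulip aster ivy mint yew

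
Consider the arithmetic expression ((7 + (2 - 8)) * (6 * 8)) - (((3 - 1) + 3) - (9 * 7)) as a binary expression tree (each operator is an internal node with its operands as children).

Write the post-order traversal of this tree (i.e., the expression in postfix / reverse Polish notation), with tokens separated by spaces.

7 2 8 - + 6 8 * * 3 1 - 3 + 9 7 * - -

Post-order on an expression tree gives postfix notation: for each operator, emit left operand, right operand, then the operator.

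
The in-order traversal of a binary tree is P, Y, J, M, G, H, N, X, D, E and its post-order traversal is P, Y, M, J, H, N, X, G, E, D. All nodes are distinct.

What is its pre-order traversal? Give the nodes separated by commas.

The last element of post-order is the root; it splits in-order into left and right subtrees.
Root D: left subtree has 8 nodes {P, Y, J, M, G, H, N, X}, right has 1 {E}.
  Root G: left subtree has 4 nodes {P, Y, J, M}, right has 3 {H, N, X}.
    Root J: left subtree has 2 nodes {P, Y}, right has 1 {M}.
      Root Y: left subtree has 1 node {P}, right has 0 { }.
    Root X: left subtree has 2 nodes {H, N}, right has 0 { }.
      Root N: left subtree has 1 node {H}, right has 0 { }.

D, G, J, Y, P, M, X, N, H, E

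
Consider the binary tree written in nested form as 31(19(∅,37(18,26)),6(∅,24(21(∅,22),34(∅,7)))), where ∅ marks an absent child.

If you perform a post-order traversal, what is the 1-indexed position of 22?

5

Post-order visits the left subtree, then the right subtree, then the node.
At 31: go left to 19.
  At 19: no left child.
  At 19: go right to 37.
    At 37: go left to 18.
      18 is a leaf — visit 18.
    At 37: go right to 26.
      26 is a leaf — visit 26.
    Visit 37.
  Visit 19.
At 31: go right to 6.
  At 6: no left child.
  At 6: go right to 24.
    At 24: go left to 21.
      At 21: no left child.
      At 21: go right to 22.
        22 is a leaf — visit 22.
      Visit 21.
    At 24: go right to 34.
      At 34: no left child.
      At 34: go right to 7.
        7 is a leaf — visit 7.
      Visit 34.
    Visit 24.
  Visit 6.
Visit 31.
Full post-order sequence: 18, 26, 37, 19, 22, 21, 7, 34, 24, 6, 31.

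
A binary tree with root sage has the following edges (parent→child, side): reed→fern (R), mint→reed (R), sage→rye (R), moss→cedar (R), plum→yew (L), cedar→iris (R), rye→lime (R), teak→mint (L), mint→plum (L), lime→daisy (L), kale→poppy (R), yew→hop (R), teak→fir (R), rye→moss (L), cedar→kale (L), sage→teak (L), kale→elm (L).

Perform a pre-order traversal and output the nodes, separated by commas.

Pre-order visits the node, then its left subtree, then its right subtree.
Visit sage.
At sage: go left to teak.
  Visit teak.
  At teak: go left to mint.
    Visit mint.
    At mint: go left to plum.
      Visit plum.
      At plum: go left to yew.
        Visit yew.
        At yew: no left child.
        At yew: go right to hop.
          hop is a leaf — visit hop.
      At plum: no right child.
    At mint: go right to reed.
      Visit reed.
      At reed: no left child.
      At reed: go right to fern.
        fern is a leaf — visit fern.
  At teak: go right to fir.
    fir is a leaf — visit fir.
At sage: go right to rye.
  Visit rye.
  At rye: go left to moss.
    Visit moss.
    At moss: no left child.
    At moss: go right to cedar.
      Visit cedar.
      At cedar: go left to kale.
        Visit kale.
        At kale: go left to elm.
          elm is a leaf — visit elm.
        At kale: go right to poppy.
          poppy is a leaf — visit poppy.
      At cedar: go right to iris.
        iris is a leaf — visit iris.
  At rye: go right to lime.
    Visit lime.
    At lime: go left to daisy.
      daisy is a leaf — visit daisy.
    At lime: no right child.

sage, teak, mint, plum, yew, hop, reed, fern, fir, rye, moss, cedar, kale, elm, poppy, iris, lime, daisy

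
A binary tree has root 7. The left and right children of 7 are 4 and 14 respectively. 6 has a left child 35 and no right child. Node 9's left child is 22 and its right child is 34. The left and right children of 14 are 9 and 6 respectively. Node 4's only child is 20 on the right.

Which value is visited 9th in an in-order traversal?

6

In-order visits the left subtree, then the node, then the right subtree.
At 7: go left to 4.
  At 4: no left child.
  Visit 4.
  At 4: go right to 20.
    20 is a leaf — visit 20.
Visit 7.
At 7: go right to 14.
  At 14: go left to 9.
    At 9: go left to 22.
      22 is a leaf — visit 22.
    Visit 9.
    At 9: go right to 34.
      34 is a leaf — visit 34.
  Visit 14.
  At 14: go right to 6.
    At 6: go left to 35.
      35 is a leaf — visit 35.
    Visit 6.
    At 6: no right child.
Full in-order sequence: 4, 20, 7, 22, 9, 34, 14, 35, 6.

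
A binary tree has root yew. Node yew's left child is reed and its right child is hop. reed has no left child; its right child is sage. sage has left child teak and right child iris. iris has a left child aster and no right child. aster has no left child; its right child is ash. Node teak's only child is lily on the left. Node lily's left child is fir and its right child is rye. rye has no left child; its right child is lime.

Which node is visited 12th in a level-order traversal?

lime

Level-order visits nodes level by level from the root, left to right within each level.
Level 0: yew
Level 1: reed, hop
Level 2: sage
Level 3: teak, iris
Level 4: lily, aster
Level 5: fir, rye, ash
Level 6: lime
Full level-order sequence: yew, reed, hop, sage, teak, iris, lily, aster, fir, rye, ash, lime.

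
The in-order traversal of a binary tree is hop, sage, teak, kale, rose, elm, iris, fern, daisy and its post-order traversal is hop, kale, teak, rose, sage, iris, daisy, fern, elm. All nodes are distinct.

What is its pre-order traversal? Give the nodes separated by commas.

The last element of post-order is the root; it splits in-order into left and right subtrees.
Root elm: left subtree has 5 nodes {hop, sage, teak, kale, rose}, right has 3 {iris, fern, daisy}.
  Root sage: left subtree has 1 node {hop}, right has 3 {teak, kale, rose}.
    Root rose: left subtree has 2 nodes {teak, kale}, right has 0 { }.
      Root teak: left subtree has 0 nodes { }, right has 1 {kale}.
  Root fern: left subtree has 1 node {iris}, right has 1 {daisy}.

elm, sage, hop, rose, teak, kale, fern, iris, daisy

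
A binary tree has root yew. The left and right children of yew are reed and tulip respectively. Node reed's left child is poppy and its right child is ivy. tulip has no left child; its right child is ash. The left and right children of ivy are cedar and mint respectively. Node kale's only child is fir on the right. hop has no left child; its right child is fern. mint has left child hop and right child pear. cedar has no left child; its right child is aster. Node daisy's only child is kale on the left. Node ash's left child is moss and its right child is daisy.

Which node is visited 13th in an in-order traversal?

ash

In-order visits the left subtree, then the node, then the right subtree.
At yew: go left to reed.
  At reed: go left to poppy.
    poppy is a leaf — visit poppy.
  Visit reed.
  At reed: go right to ivy.
    At ivy: go left to cedar.
      At cedar: no left child.
      Visit cedar.
      At cedar: go right to aster.
        aster is a leaf — visit aster.
    Visit ivy.
    At ivy: go right to mint.
      At mint: go left to hop.
        At hop: no left child.
        Visit hop.
        At hop: go right to fern.
          fern is a leaf — visit fern.
      Visit mint.
      At mint: go right to pear.
        pear is a leaf — visit pear.
Visit yew.
At yew: go right to tulip.
  At tulip: no left child.
  Visit tulip.
  At tulip: go right to ash.
    At ash: go left to moss.
      moss is a leaf — visit moss.
    Visit ash.
    At ash: go right to daisy.
      At daisy: go left to kale.
        At kale: no left child.
        Visit kale.
        At kale: go right to fir.
          fir is a leaf — visit fir.
      Visit daisy.
      At daisy: no right child.
Full in-order sequence: poppy, reed, cedar, aster, ivy, hop, fern, mint, pear, yew, tulip, moss, ash, kale, fir, daisy.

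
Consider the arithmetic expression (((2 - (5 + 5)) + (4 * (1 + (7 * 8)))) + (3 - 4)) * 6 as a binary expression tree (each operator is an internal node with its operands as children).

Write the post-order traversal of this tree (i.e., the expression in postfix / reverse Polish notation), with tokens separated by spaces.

2 5 5 + - 4 1 7 8 * + * + 3 4 - + 6 *

Post-order on an expression tree gives postfix notation: for each operator, emit left operand, right operand, then the operator.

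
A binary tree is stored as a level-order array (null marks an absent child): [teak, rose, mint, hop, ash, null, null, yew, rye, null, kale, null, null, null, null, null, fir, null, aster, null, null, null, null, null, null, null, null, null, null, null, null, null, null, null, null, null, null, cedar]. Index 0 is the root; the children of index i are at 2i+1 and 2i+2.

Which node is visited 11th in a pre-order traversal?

mint

Pre-order visits the node, then its left subtree, then its right subtree.
Visit teak.
At teak: go left to rose.
  Visit rose.
  At rose: go left to hop.
    Visit hop.
    At hop: go left to yew.
      Visit yew.
      At yew: no left child.
      At yew: go right to fir.
        fir is a leaf — visit fir.
    At hop: go right to rye.
      Visit rye.
      At rye: no left child.
      At rye: go right to aster.
        Visit aster.
        At aster: go left to cedar.
          cedar is a leaf — visit cedar.
        At aster: no right child.
  At rose: go right to ash.
    Visit ash.
    At ash: no left child.
    At ash: go right to kale.
      kale is a leaf — visit kale.
At teak: go right to mint.
  mint is a leaf — visit mint.
Full pre-order sequence: teak, rose, hop, yew, fir, rye, aster, cedar, ash, kale, mint.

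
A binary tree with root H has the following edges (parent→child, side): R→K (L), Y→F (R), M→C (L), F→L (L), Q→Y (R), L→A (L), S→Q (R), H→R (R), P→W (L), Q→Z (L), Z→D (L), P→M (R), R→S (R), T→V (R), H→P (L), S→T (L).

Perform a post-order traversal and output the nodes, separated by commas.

W, C, M, P, K, V, T, D, Z, A, L, F, Y, Q, S, R, H

Post-order visits the left subtree, then the right subtree, then the node.
At H: go left to P.
  At P: go left to W.
    W is a leaf — visit W.
  At P: go right to M.
    At M: go left to C.
      C is a leaf — visit C.
    At M: no right child.
    Visit M.
  Visit P.
At H: go right to R.
  At R: go left to K.
    K is a leaf — visit K.
  At R: go right to S.
    At S: go left to T.
      At T: no left child.
      At T: go right to V.
        V is a leaf — visit V.
      Visit T.
    At S: go right to Q.
      At Q: go left to Z.
        At Z: go left to D.
          D is a leaf — visit D.
        At Z: no right child.
        Visit Z.
      At Q: go right to Y.
        At Y: no left child.
        At Y: go right to F.
          At F: go left to L.
            At L: go left to A.
              A is a leaf — visit A.
            At L: no right child.
            Visit L.
          At F: no right child.
          Visit F.
        Visit Y.
      Visit Q.
    Visit S.
  Visit R.
Visit H.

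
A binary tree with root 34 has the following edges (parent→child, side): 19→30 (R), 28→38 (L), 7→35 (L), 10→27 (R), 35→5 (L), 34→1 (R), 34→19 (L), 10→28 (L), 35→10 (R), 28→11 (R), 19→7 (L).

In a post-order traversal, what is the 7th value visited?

35

Post-order visits the left subtree, then the right subtree, then the node.
At 34: go left to 19.
  At 19: go left to 7.
    At 7: go left to 35.
      At 35: go left to 5.
        5 is a leaf — visit 5.
      At 35: go right to 10.
        At 10: go left to 28.
          At 28: go left to 38.
            38 is a leaf — visit 38.
          At 28: go right to 11.
            11 is a leaf — visit 11.
          Visit 28.
        At 10: go right to 27.
          27 is a leaf — visit 27.
        Visit 10.
      Visit 35.
    At 7: no right child.
    Visit 7.
  At 19: go right to 30.
    30 is a leaf — visit 30.
  Visit 19.
At 34: go right to 1.
  1 is a leaf — visit 1.
Visit 34.
Full post-order sequence: 5, 38, 11, 28, 27, 10, 35, 7, 30, 19, 1, 34.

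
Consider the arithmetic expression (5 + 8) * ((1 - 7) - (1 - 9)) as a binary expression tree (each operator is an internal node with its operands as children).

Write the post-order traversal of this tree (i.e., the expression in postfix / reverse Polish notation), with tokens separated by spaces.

Post-order on an expression tree gives postfix notation: for each operator, emit left operand, right operand, then the operator.

5 8 + 1 7 - 1 9 - - *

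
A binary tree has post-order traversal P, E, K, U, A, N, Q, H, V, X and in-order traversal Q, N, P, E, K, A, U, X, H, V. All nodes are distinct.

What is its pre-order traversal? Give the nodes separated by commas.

X, Q, N, A, K, E, P, U, V, H

The last element of post-order is the root; it splits in-order into left and right subtrees.
Root X: left subtree has 7 nodes {Q, N, P, E, K, A, U}, right has 2 {H, V}.
  Root Q: left subtree has 0 nodes { }, right has 6 {N, P, E, K, A, U}.
    Root N: left subtree has 0 nodes { }, right has 5 {P, E, K, A, U}.
      Root A: left subtree has 3 nodes {P, E, K}, right has 1 {U}.
        Root K: left subtree has 2 nodes {P, E}, right has 0 { }.
          Root E: left subtree has 1 node {P}, right has 0 { }.
  Root V: left subtree has 1 node {H}, right has 0 { }.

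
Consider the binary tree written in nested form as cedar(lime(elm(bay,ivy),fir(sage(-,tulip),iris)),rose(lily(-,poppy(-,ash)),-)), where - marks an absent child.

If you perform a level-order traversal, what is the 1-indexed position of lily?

6

Level-order visits nodes level by level from the root, left to right within each level.
Level 0: cedar
Level 1: lime, rose
Level 2: elm, fir, lily
Level 3: bay, ivy, sage, iris, poppy
Level 4: tulip, ash
Full level-order sequence: cedar, lime, rose, elm, fir, lily, bay, ivy, sage, iris, poppy, tulip, ash.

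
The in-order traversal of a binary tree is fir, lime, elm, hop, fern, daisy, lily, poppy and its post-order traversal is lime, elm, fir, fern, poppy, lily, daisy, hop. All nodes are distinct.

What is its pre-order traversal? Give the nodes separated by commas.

The last element of post-order is the root; it splits in-order into left and right subtrees.
Root hop: left subtree has 3 nodes {fir, lime, elm}, right has 4 {fern, daisy, lily, poppy}.
  Root fir: left subtree has 0 nodes { }, right has 2 {lime, elm}.
    Root elm: left subtree has 1 node {lime}, right has 0 { }.
  Root daisy: left subtree has 1 node {fern}, right has 2 {lily, poppy}.
    Root lily: left subtree has 0 nodes { }, right has 1 {poppy}.

hop, fir, elm, lime, daisy, fern, lily, poppy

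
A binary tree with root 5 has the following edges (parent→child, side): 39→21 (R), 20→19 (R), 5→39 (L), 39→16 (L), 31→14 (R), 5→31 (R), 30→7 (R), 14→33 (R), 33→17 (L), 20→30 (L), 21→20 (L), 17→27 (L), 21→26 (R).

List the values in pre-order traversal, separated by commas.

Pre-order visits the node, then its left subtree, then its right subtree.
Visit 5.
At 5: go left to 39.
  Visit 39.
  At 39: go left to 16.
    16 is a leaf — visit 16.
  At 39: go right to 21.
    Visit 21.
    At 21: go left to 20.
      Visit 20.
      At 20: go left to 30.
        Visit 30.
        At 30: no left child.
        At 30: go right to 7.
          7 is a leaf — visit 7.
      At 20: go right to 19.
        19 is a leaf — visit 19.
    At 21: go right to 26.
      26 is a leaf — visit 26.
At 5: go right to 31.
  Visit 31.
  At 31: no left child.
  At 31: go right to 14.
    Visit 14.
    At 14: no left child.
    At 14: go right to 33.
      Visit 33.
      At 33: go left to 17.
        Visit 17.
        At 17: go left to 27.
          27 is a leaf — visit 27.
        At 17: no right child.
      At 33: no right child.

5, 39, 16, 21, 20, 30, 7, 19, 26, 31, 14, 33, 17, 27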